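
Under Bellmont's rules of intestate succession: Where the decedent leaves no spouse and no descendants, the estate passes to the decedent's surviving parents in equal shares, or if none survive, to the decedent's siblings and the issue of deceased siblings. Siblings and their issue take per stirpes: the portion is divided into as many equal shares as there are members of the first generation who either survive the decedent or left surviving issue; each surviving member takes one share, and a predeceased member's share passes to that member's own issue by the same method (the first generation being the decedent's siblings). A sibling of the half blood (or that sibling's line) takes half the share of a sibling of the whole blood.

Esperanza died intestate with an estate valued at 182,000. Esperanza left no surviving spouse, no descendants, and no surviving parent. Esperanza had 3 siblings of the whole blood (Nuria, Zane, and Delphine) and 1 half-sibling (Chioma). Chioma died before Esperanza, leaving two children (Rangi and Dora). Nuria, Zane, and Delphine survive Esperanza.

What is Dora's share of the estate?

Dora receives 13,000.

The entire 182,000 passes to the siblings and their issue.
Counting each half-blood sibling's line as half a unit, there are 7/2 units in 182,000, so one unit is 52,000. Whole-blood lines (Nuria, Zane, and Delphine) take 52,000 each; half-blood lines (Chioma) take 26,000 each.
Chioma's share (26,000) is divided into 2 shares of 13,000: Rangi and Dora each take 13,000.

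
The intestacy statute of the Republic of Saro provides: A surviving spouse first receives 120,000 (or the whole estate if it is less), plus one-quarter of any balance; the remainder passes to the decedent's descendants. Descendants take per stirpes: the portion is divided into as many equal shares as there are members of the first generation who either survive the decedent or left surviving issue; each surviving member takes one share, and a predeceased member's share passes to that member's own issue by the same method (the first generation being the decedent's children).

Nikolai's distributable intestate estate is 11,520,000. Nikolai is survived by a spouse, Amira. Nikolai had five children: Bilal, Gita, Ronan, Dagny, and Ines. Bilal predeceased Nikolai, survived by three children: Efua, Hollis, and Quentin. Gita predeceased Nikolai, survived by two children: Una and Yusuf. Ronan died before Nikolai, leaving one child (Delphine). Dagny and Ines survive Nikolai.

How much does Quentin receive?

Amira first takes 120,000, leaving a balance of 11,400,000. Amira then takes one-quarter of the balance (2,850,000), for a total of 2,970,000. The remaining 8,550,000 passes to the descendants.
The descendants' portion (8,550,000) is divided into 5 shares of 1,710,000: Dagny and Ines each take 1,710,000; Bilal's 1,710,000 share passes to Bilal's issue; Gita's 1,710,000 share passes to Gita's issue; Ronan's 1,710,000 share passes to Ronan's issue.
Bilal's share (1,710,000) is divided into 3 shares of 570,000: Efua, Hollis, and Quentin each take 570,000.
Gita's share (1,710,000) is divided into 2 shares of 855,000: Una and Yusuf each take 855,000.
Ronan's share (1,710,000) passes entirely to Delphine.

Quentin receives 570,000.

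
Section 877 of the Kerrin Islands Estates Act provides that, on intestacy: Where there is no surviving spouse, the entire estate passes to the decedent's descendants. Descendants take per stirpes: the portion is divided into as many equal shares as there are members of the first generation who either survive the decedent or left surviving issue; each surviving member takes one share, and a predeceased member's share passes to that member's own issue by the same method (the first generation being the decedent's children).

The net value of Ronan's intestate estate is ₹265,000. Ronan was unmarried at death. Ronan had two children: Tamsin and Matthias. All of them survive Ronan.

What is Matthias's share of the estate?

Matthias receives ₹132,500.

The entire ₹265,000 passes to the descendants.
That amount (₹265,000) is divided into 2 shares of ₹132,500: Tamsin and Matthias each take ₹132,500.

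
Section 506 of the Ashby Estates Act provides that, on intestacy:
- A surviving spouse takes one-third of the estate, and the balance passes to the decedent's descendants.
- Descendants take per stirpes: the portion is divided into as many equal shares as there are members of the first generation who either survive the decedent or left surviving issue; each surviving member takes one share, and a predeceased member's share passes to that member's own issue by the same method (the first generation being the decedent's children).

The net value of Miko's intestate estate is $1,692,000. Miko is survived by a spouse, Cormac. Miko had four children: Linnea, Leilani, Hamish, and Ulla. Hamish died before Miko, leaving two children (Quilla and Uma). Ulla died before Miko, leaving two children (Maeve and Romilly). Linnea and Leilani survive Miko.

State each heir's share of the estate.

Cormac takes one-third of $1,692,000 = $564,000. The remaining $1,128,000 passes to the descendants.
The descendants' portion ($1,128,000) is divided into 4 shares of $282,000: Linnea and Leilani each take $282,000; Hamish's $282,000 share passes to Hamish's issue; Ulla's $282,000 share passes to Ulla's issue.
Hamish's share ($282,000) is divided into 2 shares of $141,000: Quilla and Uma each take $141,000.
Ulla's share ($282,000) is divided into 2 shares of $141,000: Maeve and Romilly each take $141,000.

Cormac: $564,000; Linnea: $282,000; Leilani: $282,000; Quilla: $141,000; Uma: $141,000; Maeve: $141,000; Romilly: $141,000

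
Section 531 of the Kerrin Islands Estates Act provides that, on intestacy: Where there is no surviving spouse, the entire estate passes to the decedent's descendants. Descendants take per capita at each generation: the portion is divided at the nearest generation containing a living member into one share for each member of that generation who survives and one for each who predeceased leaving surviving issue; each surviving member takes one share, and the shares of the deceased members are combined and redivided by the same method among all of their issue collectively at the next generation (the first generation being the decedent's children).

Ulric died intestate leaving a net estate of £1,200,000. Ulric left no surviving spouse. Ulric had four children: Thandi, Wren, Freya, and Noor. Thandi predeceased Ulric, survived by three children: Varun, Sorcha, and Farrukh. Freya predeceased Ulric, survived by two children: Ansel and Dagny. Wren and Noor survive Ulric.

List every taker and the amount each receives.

The entire £1,200,000 passes to the descendants.
That amount (£1,200,000) is divided at the children's generation into 4 shares of £300,000. Wren and Noor each take £300,000. The 2 shares of the deceased (Thandi and Freya) are combined into a pool of £600,000.
That pool (£600,000) is divided at the grandchildren's generation equally among Varun, Sorcha, Farrukh, Ansel, and Dagny: £120,000 each.

Varun: £120,000; Sorcha: £120,000; Farrukh: £120,000; Wren: £300,000; Ansel: £120,000; Dagny: £120,000; Noor: £300,000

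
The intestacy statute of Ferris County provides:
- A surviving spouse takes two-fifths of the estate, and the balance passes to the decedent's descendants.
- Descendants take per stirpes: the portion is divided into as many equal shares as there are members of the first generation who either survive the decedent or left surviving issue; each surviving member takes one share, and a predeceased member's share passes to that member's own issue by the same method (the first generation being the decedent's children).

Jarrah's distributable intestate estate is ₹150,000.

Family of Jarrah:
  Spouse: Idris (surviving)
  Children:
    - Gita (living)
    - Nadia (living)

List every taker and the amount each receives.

Idris: ₹60,000; Gita: ₹45,000; Nadia: ₹45,000

Idris takes two-fifths of ₹150,000 = ₹60,000. The remaining ₹90,000 passes to the descendants.
The descendants' portion (₹90,000) is divided into 2 shares of ₹45,000: Gita and Nadia each take ₹45,000.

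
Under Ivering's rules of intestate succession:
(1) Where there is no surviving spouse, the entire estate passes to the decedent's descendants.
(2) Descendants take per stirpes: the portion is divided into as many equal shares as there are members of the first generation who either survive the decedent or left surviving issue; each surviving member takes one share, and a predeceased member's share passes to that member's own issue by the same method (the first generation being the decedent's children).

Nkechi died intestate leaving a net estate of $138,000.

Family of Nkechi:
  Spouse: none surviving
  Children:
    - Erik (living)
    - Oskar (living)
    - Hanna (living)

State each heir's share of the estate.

Erik: $46,000; Oskar: $46,000; Hanna: $46,000

The entire $138,000 passes to the descendants.
That amount ($138,000) is divided into 3 shares of $46,000: Erik, Oskar, and Hanna each take $46,000.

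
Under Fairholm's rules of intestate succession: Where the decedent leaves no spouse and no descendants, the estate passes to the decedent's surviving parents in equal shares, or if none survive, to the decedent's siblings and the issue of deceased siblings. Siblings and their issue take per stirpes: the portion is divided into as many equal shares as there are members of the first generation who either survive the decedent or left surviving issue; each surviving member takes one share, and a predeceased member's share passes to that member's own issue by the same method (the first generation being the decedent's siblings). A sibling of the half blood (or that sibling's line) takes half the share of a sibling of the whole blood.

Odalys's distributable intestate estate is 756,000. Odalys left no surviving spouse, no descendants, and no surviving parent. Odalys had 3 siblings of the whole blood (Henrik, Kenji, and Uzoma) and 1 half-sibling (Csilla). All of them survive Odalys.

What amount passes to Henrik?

The entire 756,000 passes to the siblings and their issue.
Counting each half-blood sibling's line as half a unit, there are 7/2 units in 756,000, so one unit is 216,000. Whole-blood lines (Henrik, Kenji, and Uzoma) take 216,000 each; half-blood lines (Csilla) take 108,000 each.

Henrik receives 216,000.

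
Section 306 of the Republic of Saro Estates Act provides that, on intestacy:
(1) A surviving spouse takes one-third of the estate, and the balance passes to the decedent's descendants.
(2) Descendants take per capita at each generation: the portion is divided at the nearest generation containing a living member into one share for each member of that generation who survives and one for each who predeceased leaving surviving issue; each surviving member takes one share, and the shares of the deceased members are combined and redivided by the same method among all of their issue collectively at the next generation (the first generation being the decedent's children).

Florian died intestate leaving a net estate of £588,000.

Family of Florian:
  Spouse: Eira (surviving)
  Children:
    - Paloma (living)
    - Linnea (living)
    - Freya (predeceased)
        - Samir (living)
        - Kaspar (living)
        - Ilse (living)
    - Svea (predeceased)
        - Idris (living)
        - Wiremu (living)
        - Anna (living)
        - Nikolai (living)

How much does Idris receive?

Eira takes one-third of £588,000 = £196,000. The remaining £392,000 passes to the descendants.
The descendants' portion (£392,000) is divided at the children's generation into 4 shares of £98,000. Paloma and Linnea each take £98,000. The 2 shares of the deceased (Freya and Svea) are combined into a pool of £196,000.
That pool (£196,000) is divided at the grandchildren's generation equally among Samir, Kaspar, Ilse, Idris, Wiremu, Anna, and Nikolai: £28,000 each.

Idris receives £28,000.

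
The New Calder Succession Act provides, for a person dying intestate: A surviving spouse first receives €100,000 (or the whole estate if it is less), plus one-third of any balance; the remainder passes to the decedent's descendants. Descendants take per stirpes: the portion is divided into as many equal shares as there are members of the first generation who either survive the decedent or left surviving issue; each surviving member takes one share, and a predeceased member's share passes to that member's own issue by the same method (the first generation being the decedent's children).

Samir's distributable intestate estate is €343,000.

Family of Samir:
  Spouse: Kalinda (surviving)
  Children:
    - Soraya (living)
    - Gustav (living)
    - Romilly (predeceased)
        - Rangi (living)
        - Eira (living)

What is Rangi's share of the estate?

Kalinda first takes €100,000, leaving a balance of €243,000. Kalinda then takes one-third of the balance (€81,000), for a total of €181,000. The remaining €162,000 passes to the descendants.
The descendants' portion (€162,000) is divided into 3 shares of €54,000: Soraya and Gustav each take €54,000; Romilly's €54,000 share passes to Romilly's issue.
Romilly's share (€54,000) is divided into 2 shares of €27,000: Rangi and Eira each take €27,000.

Rangi receives €27,000.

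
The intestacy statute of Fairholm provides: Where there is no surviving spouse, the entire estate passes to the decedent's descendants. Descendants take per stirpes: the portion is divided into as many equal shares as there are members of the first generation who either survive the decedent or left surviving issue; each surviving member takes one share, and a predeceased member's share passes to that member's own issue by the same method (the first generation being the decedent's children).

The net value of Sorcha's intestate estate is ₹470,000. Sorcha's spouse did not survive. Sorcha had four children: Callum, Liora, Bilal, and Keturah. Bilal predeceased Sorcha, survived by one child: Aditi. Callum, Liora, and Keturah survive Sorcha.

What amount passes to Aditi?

Aditi receives ₹117,500.

The entire ₹470,000 passes to the descendants.
That amount (₹470,000) is divided into 4 shares of ₹117,500: Callum, Liora, and Keturah each take ₹117,500; Bilal's ₹117,500 share passes to Bilal's issue.
Bilal's share (₹117,500) passes entirely to Aditi.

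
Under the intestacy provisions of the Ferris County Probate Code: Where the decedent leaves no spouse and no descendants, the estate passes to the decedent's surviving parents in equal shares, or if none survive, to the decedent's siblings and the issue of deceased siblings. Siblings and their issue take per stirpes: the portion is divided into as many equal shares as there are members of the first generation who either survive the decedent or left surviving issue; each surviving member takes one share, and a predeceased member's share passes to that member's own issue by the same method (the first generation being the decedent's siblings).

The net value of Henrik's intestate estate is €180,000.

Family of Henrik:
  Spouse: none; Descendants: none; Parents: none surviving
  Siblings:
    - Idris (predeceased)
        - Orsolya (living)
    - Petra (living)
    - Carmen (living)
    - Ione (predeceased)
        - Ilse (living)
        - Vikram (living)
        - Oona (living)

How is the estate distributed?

The entire €180,000 passes to the siblings and their issue.
That amount (€180,000) is divided into 4 shares of €45,000: Petra and Carmen each take €45,000; Idris's €45,000 share passes to Idris's issue; Ione's €45,000 share passes to Ione's issue.
Idris's share (€45,000) passes entirely to Orsolya.
Ione's share (€45,000) is divided into 3 shares of €15,000: Ilse, Vikram, and Oona each take €15,000.

Orsolya: €45,000; Petra: €45,000; Carmen: €45,000; Ilse: €15,000; Vikram: €15,000; Oona: €15,000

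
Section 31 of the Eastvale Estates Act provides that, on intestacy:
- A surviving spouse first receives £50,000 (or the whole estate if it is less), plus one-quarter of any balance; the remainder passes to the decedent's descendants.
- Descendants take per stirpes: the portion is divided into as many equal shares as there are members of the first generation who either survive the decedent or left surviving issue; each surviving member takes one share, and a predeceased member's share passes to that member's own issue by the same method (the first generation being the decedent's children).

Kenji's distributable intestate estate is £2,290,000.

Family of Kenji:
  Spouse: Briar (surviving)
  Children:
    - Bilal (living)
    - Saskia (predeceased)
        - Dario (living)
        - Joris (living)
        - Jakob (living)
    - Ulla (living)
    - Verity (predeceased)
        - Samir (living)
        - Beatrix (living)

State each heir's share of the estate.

Briar first takes £50,000, leaving a balance of £2,240,000. Briar then takes one-quarter of the balance (£560,000), for a total of £610,000. The remaining £1,680,000 passes to the descendants.
The descendants' portion (£1,680,000) is divided into 4 shares of £420,000: Bilal and Ulla each take £420,000; Saskia's £420,000 share passes to Saskia's issue; Verity's £420,000 share passes to Verity's issue.
Saskia's share (£420,000) is divided into 3 shares of £140,000: Dario, Joris, and Jakob each take £140,000.
Verity's share (£420,000) is divided into 2 shares of £210,000: Samir and Beatrix each take £210,000.

Briar: £610,000; Bilal: £420,000; Dario: £140,000; Joris: £140,000; Jakob: £140,000; Ulla: £420,000; Samir: £210,000; Beatrix: £210,000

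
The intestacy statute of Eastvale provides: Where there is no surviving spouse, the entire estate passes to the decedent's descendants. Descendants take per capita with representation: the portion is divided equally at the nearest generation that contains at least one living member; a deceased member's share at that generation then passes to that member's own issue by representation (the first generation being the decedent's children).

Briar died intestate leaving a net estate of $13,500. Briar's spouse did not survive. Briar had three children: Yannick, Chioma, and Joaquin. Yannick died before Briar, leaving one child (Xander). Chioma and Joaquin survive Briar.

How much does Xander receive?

Xander receives $4,500.

The entire $13,500 passes to the descendants.
That amount ($13,500) is divided into 3 shares of $4,500: Chioma and Joaquin each take $4,500; Yannick's $4,500 share passes to Yannick's issue.
Yannick's share ($4,500) passes entirely to Xander.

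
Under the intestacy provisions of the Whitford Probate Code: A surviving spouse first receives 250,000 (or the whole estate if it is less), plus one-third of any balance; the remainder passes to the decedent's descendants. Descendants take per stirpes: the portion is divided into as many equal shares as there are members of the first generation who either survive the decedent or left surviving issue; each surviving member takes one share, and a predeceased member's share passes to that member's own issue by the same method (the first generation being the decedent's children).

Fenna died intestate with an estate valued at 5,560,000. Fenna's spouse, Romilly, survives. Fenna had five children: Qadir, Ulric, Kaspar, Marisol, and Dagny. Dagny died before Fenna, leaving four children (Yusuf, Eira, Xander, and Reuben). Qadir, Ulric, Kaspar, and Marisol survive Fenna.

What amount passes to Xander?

Xander receives 177,000.

Romilly first takes 250,000, leaving a balance of 5,310,000. Romilly then takes one-third of the balance (1,770,000), for a total of 2,020,000. The remaining 3,540,000 passes to the descendants.
The descendants' portion (3,540,000) is divided into 5 shares of 708,000: Qadir, Ulric, Kaspar, and Marisol each take 708,000; Dagny's 708,000 share passes to Dagny's issue.
Dagny's share (708,000) is divided into 4 shares of 177,000: Yusuf, Eira, Xander, and Reuben each take 177,000.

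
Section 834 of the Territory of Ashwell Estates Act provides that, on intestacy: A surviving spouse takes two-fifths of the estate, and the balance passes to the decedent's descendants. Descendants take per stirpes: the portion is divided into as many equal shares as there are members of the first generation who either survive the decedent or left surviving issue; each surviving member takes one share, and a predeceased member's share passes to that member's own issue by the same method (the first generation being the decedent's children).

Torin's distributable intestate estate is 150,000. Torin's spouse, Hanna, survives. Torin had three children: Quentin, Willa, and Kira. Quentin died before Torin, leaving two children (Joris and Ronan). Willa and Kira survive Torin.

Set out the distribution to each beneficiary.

Hanna: 60,000; Joris: 15,000; Ronan: 15,000; Willa: 30,000; Kira: 30,000

Hanna takes two-fifths of 150,000 = 60,000. The remaining 90,000 passes to the descendants.
The descendants' portion (90,000) is divided into 3 shares of 30,000: Willa and Kira each take 30,000; Quentin's 30,000 share passes to Quentin's issue.
Quentin's share (30,000) is divided into 2 shares of 15,000: Joris and Ronan each take 15,000.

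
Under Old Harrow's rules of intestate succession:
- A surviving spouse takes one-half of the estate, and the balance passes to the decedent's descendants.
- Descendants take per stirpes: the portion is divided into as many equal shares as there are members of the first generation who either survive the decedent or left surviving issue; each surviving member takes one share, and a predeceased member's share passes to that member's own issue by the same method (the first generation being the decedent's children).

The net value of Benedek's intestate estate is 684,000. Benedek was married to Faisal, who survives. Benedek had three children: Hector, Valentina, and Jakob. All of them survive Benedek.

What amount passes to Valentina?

Valentina receives 114,000.

Faisal takes one-half of 684,000 = 342,000. The remaining 342,000 passes to the descendants.
The descendants' portion (342,000) is divided into 3 shares of 114,000: Hector, Valentina, and Jakob each take 114,000.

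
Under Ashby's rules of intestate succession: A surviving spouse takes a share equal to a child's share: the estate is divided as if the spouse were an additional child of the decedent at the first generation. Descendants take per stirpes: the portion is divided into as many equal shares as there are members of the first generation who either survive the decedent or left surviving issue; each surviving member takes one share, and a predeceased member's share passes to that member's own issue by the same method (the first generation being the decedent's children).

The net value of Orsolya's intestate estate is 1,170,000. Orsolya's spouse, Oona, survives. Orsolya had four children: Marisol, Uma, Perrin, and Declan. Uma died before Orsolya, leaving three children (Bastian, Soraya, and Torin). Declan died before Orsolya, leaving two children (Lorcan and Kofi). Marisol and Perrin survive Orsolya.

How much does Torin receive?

The spouse counts as an additional share at the children's level, so there are 5 primary shares of 234,000. Oona takes one such share (234,000).
The children's combined portion (936,000) is divided into 4 shares of 234,000: Marisol and Perrin each take 234,000; Uma's 234,000 share passes to Uma's issue; Declan's 234,000 share passes to Declan's issue.
Uma's share (234,000) is divided into 3 shares of 78,000: Bastian, Soraya, and Torin each take 78,000.
Declan's share (234,000) is divided into 2 shares of 117,000: Lorcan and Kofi each take 117,000.

Torin receives 78,000.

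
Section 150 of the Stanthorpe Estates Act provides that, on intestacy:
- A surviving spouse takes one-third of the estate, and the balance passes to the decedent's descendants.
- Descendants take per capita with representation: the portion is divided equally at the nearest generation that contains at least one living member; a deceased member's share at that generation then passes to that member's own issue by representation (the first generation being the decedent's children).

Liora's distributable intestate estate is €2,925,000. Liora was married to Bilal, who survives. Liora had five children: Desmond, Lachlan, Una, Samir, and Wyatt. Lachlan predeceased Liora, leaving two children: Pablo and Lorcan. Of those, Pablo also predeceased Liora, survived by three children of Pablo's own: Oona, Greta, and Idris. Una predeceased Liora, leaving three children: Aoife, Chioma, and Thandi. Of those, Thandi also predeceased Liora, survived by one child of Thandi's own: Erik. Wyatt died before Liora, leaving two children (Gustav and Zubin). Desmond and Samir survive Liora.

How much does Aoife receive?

Aoife receives €130,000.

Bilal takes one-third of €2,925,000 = €975,000. The remaining €1,950,000 passes to the descendants.
The descendants' portion (€1,950,000) is divided into 5 shares of €390,000: Desmond and Samir each take €390,000; Lachlan's €390,000 share passes to Lachlan's issue; Una's €390,000 share passes to Una's issue; Wyatt's €390,000 share passes to Wyatt's issue.
Lachlan's share (€390,000) is divided into 2 shares of €195,000: Lorcan takes €195,000; Pablo's €195,000 share passes to Pablo's issue.
Pablo's share (€195,000) is divided into 3 shares of €65,000: Oona, Greta, and Idris each take €65,000.
Una's share (€390,000) is divided into 3 shares of €130,000: Aoife and Chioma each take €130,000; Thandi's €130,000 share passes to Thandi's issue.
Thandi's share (€130,000) passes entirely to Erik.
Wyatt's share (€390,000) is divided into 2 shares of €195,000: Gustav and Zubin each take €195,000.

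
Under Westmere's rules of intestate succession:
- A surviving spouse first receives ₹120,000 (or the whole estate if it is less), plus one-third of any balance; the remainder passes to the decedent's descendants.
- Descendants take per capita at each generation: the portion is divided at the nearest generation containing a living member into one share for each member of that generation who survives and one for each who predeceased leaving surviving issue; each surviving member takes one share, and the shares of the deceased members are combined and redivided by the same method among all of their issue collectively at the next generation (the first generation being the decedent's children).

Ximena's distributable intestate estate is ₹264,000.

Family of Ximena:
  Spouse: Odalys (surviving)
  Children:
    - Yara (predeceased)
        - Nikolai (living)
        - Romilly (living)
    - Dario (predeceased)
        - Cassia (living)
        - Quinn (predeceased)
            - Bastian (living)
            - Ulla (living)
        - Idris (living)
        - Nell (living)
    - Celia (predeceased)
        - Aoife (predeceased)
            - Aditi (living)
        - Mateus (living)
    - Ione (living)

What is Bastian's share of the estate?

Odalys first takes ₹120,000, leaving a balance of ₹144,000. Odalys then takes one-third of the balance (₹48,000), for a total of ₹168,000. The remaining ₹96,000 passes to the descendants.
The descendants' portion (₹96,000) is divided at the children's generation into 4 shares of ₹24,000. Ione takes ₹24,000. The 3 shares of the deceased (Yara, Dario, and Celia) are combined into a pool of ₹72,000.
That pool (₹72,000) is divided at the grandchildren's generation into 8 shares of ₹9,000. Nikolai, Romilly, Cassia, Idris, Nell, and Mateus each take ₹9,000. The 2 shares of the deceased (Quinn and Aoife) are combined into a pool of ₹18,000.
That pool (₹18,000) is divided at the great-grandchildren's generation equally among Bastian, Ulla, and Aditi: ₹6,000 each.

Bastian receives ₹6,000.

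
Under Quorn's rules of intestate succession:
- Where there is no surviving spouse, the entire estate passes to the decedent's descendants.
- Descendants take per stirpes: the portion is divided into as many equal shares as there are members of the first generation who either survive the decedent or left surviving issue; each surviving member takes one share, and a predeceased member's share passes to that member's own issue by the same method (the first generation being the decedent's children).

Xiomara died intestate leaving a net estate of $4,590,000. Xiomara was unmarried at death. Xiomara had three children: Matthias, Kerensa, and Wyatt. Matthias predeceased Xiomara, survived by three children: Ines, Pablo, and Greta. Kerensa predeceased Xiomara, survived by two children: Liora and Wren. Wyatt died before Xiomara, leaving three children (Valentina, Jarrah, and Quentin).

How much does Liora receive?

Liora receives $765,000.

The entire $4,590,000 passes to the descendants.
That amount ($4,590,000) is divided into 3 shares of $1,530,000: Matthias's $1,530,000 share passes to Matthias's issue; Kerensa's $1,530,000 share passes to Kerensa's issue; Wyatt's $1,530,000 share passes to Wyatt's issue.
Matthias's share ($1,530,000) is divided into 3 shares of $510,000: Ines, Pablo, and Greta each take $510,000.
Kerensa's share ($1,530,000) is divided into 2 shares of $765,000: Liora and Wren each take $765,000.
Wyatt's share ($1,530,000) is divided into 3 shares of $510,000: Valentina, Jarrah, and Quentin each take $510,000.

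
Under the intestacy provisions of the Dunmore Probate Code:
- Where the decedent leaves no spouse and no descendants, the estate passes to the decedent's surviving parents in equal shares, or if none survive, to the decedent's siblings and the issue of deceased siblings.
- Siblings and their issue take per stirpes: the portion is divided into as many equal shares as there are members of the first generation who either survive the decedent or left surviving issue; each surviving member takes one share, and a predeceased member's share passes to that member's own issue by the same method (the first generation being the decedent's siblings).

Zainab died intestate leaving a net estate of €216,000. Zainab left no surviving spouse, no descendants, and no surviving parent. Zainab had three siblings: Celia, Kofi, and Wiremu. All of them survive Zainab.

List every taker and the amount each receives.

The entire €216,000 passes to the siblings and their issue.
That amount (€216,000) is divided into 3 shares of €72,000: Celia, Kofi, and Wiremu each take €72,000.

Celia: €72,000; Kofi: €72,000; Wiremu: €72,000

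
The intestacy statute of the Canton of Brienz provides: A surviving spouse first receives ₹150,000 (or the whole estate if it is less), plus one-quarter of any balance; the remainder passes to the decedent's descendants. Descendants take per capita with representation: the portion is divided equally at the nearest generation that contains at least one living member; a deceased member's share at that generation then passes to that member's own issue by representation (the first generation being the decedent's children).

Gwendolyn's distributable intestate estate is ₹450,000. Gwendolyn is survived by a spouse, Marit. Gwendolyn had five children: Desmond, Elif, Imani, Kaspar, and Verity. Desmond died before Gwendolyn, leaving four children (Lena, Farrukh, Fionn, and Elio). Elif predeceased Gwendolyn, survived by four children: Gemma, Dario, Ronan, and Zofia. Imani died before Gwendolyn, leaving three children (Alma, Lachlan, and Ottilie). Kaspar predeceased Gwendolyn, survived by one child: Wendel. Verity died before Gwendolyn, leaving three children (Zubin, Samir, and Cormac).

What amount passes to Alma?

Alma receives ₹15,000.

Marit first takes ₹150,000, leaving a balance of ₹300,000. Marit then takes one-quarter of the balance (₹75,000), for a total of ₹225,000. The remaining ₹225,000 passes to the descendants.
No child survives, so the initial division is made at the grandchildren's generation.
The descendants' portion (₹225,000) is divided into 15 shares of ₹15,000: Lena, Farrukh, Fionn, Elio, Gemma, Dario, Ronan, Zofia, Alma, Lachlan, Ottilie, Wendel, Zubin, Samir, and Cormac each take ₹15,000.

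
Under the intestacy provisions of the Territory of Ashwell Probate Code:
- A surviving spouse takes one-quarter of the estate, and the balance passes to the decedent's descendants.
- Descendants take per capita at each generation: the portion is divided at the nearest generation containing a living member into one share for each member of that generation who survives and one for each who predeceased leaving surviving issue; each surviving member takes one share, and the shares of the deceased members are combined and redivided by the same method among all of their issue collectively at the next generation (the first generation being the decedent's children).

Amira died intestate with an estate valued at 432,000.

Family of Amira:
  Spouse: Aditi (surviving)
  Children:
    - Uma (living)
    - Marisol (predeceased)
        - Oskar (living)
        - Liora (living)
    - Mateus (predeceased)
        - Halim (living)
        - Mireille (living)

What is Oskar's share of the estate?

Aditi takes one-quarter of 432,000 = 108,000. The remaining 324,000 passes to the descendants.
The descendants' portion (324,000) is divided at the children's generation into 3 shares of 108,000. Uma takes 108,000. The 2 shares of the deceased (Marisol and Mateus) are combined into a pool of 216,000.
That pool (216,000) is divided at the grandchildren's generation equally among Oskar, Liora, Halim, and Mireille: 54,000 each.

Oskar receives 54,000.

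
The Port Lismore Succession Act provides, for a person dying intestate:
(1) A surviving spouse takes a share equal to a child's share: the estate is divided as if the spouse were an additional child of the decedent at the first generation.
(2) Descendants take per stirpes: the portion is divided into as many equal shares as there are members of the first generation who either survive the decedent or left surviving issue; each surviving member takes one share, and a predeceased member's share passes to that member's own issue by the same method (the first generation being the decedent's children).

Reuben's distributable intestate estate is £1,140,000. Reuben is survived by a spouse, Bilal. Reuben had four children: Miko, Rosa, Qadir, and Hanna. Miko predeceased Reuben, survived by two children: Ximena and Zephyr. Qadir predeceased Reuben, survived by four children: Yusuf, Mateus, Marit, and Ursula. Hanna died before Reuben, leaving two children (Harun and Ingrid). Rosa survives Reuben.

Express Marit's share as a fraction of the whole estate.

The spouse counts as an additional share at the children's level, so there are 5 primary shares of £228,000. Bilal takes one such share (£228,000).
The children's combined portion (£912,000) is divided into 4 shares of £228,000: Rosa takes £228,000; Miko's £228,000 share passes to Miko's issue; Qadir's £228,000 share passes to Qadir's issue; Hanna's £228,000 share passes to Hanna's issue.
Miko's share (£228,000) is divided into 2 shares of £114,000: Ximena and Zephyr each take £114,000.
Qadir's share (£228,000) is divided into 4 shares of £57,000: Yusuf, Mateus, Marit, and Ursula each take £57,000.
Hanna's share (£228,000) is divided into 2 shares of £114,000: Harun and Ingrid each take £114,000.

Marit receives 1/20 of the estate.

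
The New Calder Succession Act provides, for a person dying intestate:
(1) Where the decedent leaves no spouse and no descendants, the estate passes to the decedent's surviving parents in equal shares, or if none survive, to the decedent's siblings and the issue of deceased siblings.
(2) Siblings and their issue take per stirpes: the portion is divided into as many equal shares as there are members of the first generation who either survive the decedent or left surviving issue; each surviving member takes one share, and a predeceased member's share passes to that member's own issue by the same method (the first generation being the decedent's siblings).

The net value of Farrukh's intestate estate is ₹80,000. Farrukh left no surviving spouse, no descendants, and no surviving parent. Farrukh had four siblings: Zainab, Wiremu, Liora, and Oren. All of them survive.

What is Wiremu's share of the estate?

Wiremu receives ₹20,000.

The entire ₹80,000 passes to the siblings and their issue.
That amount (₹80,000) is divided into 4 shares of ₹20,000: Zainab, Wiremu, Liora, and Oren each take ₹20,000.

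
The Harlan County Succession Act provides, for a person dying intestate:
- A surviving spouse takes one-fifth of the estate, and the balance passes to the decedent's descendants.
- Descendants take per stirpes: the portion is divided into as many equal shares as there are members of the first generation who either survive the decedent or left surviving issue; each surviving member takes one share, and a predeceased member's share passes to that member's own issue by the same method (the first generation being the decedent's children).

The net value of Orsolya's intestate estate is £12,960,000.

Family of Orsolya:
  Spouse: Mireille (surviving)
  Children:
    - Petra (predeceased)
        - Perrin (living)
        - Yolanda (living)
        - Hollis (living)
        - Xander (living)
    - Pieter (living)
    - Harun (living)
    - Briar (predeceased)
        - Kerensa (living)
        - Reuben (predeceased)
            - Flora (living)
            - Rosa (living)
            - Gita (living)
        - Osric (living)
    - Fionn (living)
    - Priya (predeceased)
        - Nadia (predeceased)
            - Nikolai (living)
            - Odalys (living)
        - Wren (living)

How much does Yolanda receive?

Mireille takes one-fifth of £12,960,000 = £2,592,000. The remaining £10,368,000 passes to the descendants.
The descendants' portion (£10,368,000) is divided into 6 shares of £1,728,000: Pieter, Harun, and Fionn each take £1,728,000; Petra's £1,728,000 share passes to Petra's issue; Briar's £1,728,000 share passes to Briar's issue; Priya's £1,728,000 share passes to Priya's issue.
Petra's share (£1,728,000) is divided into 4 shares of £432,000: Perrin, Yolanda, Hollis, and Xander each take £432,000.
Briar's share (£1,728,000) is divided into 3 shares of £576,000: Kerensa and Osric each take £576,000; Reuben's £576,000 share passes to Reuben's issue.
Reuben's share (£576,000) is divided into 3 shares of £192,000: Flora, Rosa, and Gita each take £192,000.
Priya's share (£1,728,000) is divided into 2 shares of £864,000: Wren takes £864,000; Nadia's £864,000 share passes to Nadia's issue.
Nadia's share (£864,000) is divided into 2 shares of £432,000: Nikolai and Odalys each take £432,000.

Yolanda receives £432,000.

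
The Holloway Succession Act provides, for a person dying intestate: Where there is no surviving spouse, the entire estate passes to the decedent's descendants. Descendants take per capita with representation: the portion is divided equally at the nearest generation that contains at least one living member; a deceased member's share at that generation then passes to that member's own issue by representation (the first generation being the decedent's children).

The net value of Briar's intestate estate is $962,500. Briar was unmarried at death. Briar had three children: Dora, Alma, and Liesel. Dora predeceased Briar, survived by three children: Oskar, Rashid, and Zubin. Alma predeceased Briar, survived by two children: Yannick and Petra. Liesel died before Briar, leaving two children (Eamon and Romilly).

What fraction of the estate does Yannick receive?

Yannick receives 1/7 of the estate.

The entire $962,500 passes to the descendants.
No child survives, so the initial division is made at the grandchildren's generation.
That amount ($962,500) is divided into 7 shares of $137,500: Oskar, Rashid, Zubin, Yannick, Petra, Eamon, and Romilly each take $137,500.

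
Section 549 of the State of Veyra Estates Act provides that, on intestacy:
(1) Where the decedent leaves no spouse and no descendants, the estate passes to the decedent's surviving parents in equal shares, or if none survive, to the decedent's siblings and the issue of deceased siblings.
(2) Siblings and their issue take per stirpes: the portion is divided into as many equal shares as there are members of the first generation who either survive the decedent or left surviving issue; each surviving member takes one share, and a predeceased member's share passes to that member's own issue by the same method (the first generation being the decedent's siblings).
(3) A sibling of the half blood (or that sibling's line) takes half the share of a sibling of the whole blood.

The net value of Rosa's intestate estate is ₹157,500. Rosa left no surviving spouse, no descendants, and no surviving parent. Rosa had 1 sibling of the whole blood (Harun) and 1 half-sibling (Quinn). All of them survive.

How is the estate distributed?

Quinn: ₹52,500; Harun: ₹105,000

The entire ₹157,500 passes to the siblings and their issue.
Counting each half-blood sibling's line as half a unit, there are 3/2 units in ₹157,500, so one unit is ₹105,000. Whole-blood lines (Harun) take ₹105,000 each; half-blood lines (Quinn) take ₹52,500 each.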